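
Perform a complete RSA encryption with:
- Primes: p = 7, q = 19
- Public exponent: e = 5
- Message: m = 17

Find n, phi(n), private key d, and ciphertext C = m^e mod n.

Step 1: n = 7 * 19 = 133.
Step 2: phi(n) = (7-1)(19-1) = 6 * 18 = 108.
Step 3: Find d = 5^(-1) mod 108 = 65.
  Verify: 5 * 65 = 325 = 1 (mod 108).
Step 4: C = 17^5 mod 133 = 82.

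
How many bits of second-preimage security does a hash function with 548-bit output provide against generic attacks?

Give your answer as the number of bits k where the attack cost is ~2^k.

Step 1: The hash has a 548-bit output.
Step 2: Second-preimage resistance means: given a specific input x, it should be infeasible to find a different y with h(y) = h(x).
With a 548-bit output, a generic search for a second preimage costs about 2^548 evaluations (each trial matches the fixed target with probability 2^-548).
Step 3: Security level = 548 bits.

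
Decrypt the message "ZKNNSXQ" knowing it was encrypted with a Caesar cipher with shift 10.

Step 1: Reverse the shift by subtracting 10 from each letter position.
  Z (position 25) -> position (25-10) mod 26 = 15 -> P
  K (position 10) -> position (10-10) mod 26 = 0 -> A
  N (position 13) -> position (13-10) mod 26 = 3 -> D
  N (position 13) -> position (13-10) mod 26 = 3 -> D
  S (position 18) -> position (18-10) mod 26 = 8 -> I
  X (position 23) -> position (23-10) mod 26 = 13 -> N
  Q (position 16) -> position (16-10) mod 26 = 6 -> G
Decrypted message: PADDING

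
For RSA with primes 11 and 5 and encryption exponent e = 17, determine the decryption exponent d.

Step 1: n = 11 * 5 = 55.
Step 2: phi(n) = 10 * 4 = 40.
Step 3: Find d such that 17 * d = 1 (mod 40).
Step 4: d = 17^(-1) mod 40 = 33.
Verification: 17 * 33 = 561 = 14 * 40 + 1.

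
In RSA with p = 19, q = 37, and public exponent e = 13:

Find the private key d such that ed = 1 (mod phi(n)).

Step 1: n = 19 * 37 = 703.
Step 2: phi(n) = 18 * 36 = 648.
Step 3: Find d such that 13 * d = 1 (mod 648).
Step 4: d = 13^(-1) mod 648 = 349.
Verification: 13 * 349 = 4537 = 7 * 648 + 1.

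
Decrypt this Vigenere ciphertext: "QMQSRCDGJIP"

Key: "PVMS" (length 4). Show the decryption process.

Step 1: Key 'PVMS' has length 4. Extended key: PVMSPVMSPVM
Step 2: Decrypt each position:
  Q(16) - P(15) = 1 = B
  M(12) - V(21) = 17 = R
  Q(16) - M(12) = 4 = E
  S(18) - S(18) = 0 = A
  R(17) - P(15) = 2 = C
  C(2) - V(21) = 7 = H
  D(3) - M(12) = 17 = R
  G(6) - S(18) = 14 = O
  J(9) - P(15) = 20 = U
  I(8) - V(21) = 13 = N
  P(15) - M(12) = 3 = D
Plaintext: BREACHROUND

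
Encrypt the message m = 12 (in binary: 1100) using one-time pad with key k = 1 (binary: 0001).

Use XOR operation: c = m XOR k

Step 1: Write out the XOR operation bit by bit:
  Message: 1100
  Key:     0001
  XOR:     1101
Step 2: Convert to decimal: 1101 = 13.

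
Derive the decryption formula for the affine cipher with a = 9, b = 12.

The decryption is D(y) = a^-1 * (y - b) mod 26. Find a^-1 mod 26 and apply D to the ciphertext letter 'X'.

Step 1: Find a^-1, the modular inverse of 9 mod 26.
Step 2: We need 9 * a^-1 = 1 (mod 26).
Step 3: 9 * 3 = 27 = 1 * 26 + 1, so a^-1 = 3.
Step 4: D(y) = 3(y - 12) mod 26.
Step 5: Apply to 'X' (y = 23): D(23) = 3 * (23 - 12) mod 26 = 3 * 11 mod 26 = 7 -> 'H'.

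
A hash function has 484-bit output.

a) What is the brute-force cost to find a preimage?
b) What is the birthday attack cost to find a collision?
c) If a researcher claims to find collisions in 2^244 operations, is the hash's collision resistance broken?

Step 1: Preimage resistance requires brute-force of 2^484 operations.
Step 2: Collision resistance (birthday bound) = 2^(484/2) = 2^242.
Step 3: The claimed attack costs 2^244 operations.
Step 4: Since 2^244 >= 2^242, the claimed attack is no faster than the generic birthday attack, so this does not break collision resistance.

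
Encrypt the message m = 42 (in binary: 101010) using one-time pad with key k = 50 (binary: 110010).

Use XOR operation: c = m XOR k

Step 1: Write out the XOR operation bit by bit:
  Message: 101010
  Key:     110010
  XOR:     011000
Step 2: Convert to decimal: 011000 = 24.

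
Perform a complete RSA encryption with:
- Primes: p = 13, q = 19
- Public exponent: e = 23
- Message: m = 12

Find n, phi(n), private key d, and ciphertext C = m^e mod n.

Step 1: n = 13 * 19 = 247.
Step 2: phi(n) = (13-1)(19-1) = 12 * 18 = 216.
Step 3: Find d = 23^(-1) mod 216 = 47.
  Verify: 23 * 47 = 1081 = 1 (mod 216).
Step 4: C = 12^23 mod 247 = 103.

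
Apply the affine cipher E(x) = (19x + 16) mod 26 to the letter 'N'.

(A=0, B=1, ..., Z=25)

Step 1: Convert 'N' to number: x = 13.
Step 2: E(13) = (19 * 13 + 16) mod 26 = 263 mod 26 = 3.
Step 3: Convert 3 back to letter: D.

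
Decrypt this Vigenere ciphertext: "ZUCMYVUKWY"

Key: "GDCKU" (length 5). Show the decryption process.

Step 1: Key 'GDCKU' has length 5. Extended key: GDCKUGDCKU
Step 2: Decrypt each position:
  Z(25) - G(6) = 19 = T
  U(20) - D(3) = 17 = R
  C(2) - C(2) = 0 = A
  M(12) - K(10) = 2 = C
  Y(24) - U(20) = 4 = E
  V(21) - G(6) = 15 = P
  U(20) - D(3) = 17 = R
  K(10) - C(2) = 8 = I
  W(22) - K(10) = 12 = M
  Y(24) - U(20) = 4 = E
Plaintext: TRACEPRIME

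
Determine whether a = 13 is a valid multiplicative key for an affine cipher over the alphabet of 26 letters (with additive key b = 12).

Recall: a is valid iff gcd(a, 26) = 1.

Step 1: Compute gcd(13, 26).
Step 2: gcd(13, 26) = 13.
Since gcd = 13 != 1, 13 shares a common factor with 26, so it cannot be used.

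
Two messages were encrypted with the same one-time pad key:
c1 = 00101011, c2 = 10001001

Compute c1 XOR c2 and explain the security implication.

Step 1: c1 XOR c2 = (m1 XOR k) XOR (m2 XOR k).
Step 2: By XOR associativity/commutativity: = m1 XOR m2 XOR k XOR k = m1 XOR m2.
Step 3: 00101011 XOR 10001001 = 10100010 = 162.
Step 4: The key cancels out! An attacker learns m1 XOR m2 = 162, revealing the relationship between plaintexts.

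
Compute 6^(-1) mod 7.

Step 1: We need x such that 6 * x = 1 (mod 7).
Step 2: Using the extended Euclidean algorithm or trial:
  6 * 6 = 36 = 5 * 7 + 1.
Step 3: Since 36 mod 7 = 1, the inverse is x = 6.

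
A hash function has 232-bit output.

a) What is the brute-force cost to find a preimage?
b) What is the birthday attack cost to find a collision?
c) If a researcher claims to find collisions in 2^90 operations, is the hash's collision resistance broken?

Step 1: Preimage resistance requires brute-force of 2^232 operations.
Step 2: Collision resistance (birthday bound) = 2^(232/2) = 2^116.
Step 3: The claimed attack costs 2^90 operations.
Step 4: Since 2^90 < 2^116, the claimed attack beats the generic birthday bound, so collision resistance is broken.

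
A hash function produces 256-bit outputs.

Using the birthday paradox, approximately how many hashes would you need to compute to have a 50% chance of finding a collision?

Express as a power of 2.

Step 1: The birthday paradox gives collision probability ~50% after sqrt(2^n) = 2^(n/2) hashes.
Step 2: For 256-bit output: 2^(256/2) = 2^128.
Step 3: Approximately 2^128 hash computations needed.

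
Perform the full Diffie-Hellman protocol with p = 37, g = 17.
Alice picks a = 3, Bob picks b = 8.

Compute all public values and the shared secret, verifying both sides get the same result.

Step 1: A = g^a mod p = 17^3 mod 37 = 29.
Step 2: B = g^b mod p = 17^8 mod 37 = 33.
Step 3: Alice computes s = B^a mod p = 33^3 mod 37 = 10.
Step 4: Bob computes s = A^b mod p = 29^8 mod 37 = 10.
Both sides agree: shared secret = 10.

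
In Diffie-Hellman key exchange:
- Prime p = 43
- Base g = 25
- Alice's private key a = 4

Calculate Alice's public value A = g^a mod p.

Step 1: A = g^a mod p = 25^4 mod 43.
  25^1 mod 43 = 25
  25^2 mod 43 = (25 * 25) mod 43 = 23
  25^3 mod 43 = (23 * 25) mod 43 = 16
  25^4 mod 43 = (16 * 25) mod 43 = 13
Result: A = 13.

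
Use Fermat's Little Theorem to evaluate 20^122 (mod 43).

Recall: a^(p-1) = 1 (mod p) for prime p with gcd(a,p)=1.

Step 1: Since 43 is prime, by Fermat's Little Theorem: 20^42 = 1 (mod 43).
Step 2: Reduce exponent: 122 mod 42 = 38.
Step 3: So 20^122 = 20^38 (mod 43).
Step 4: 20^38 mod 43 = 14.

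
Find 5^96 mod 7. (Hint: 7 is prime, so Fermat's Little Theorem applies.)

Step 1: Since 7 is prime, by Fermat's Little Theorem: 5^6 = 1 (mod 7).
Step 2: Reduce exponent: 96 mod 6 = 0.
Step 3: So 5^96 = 5^0 (mod 7).
Step 4: 5^0 mod 7 = 1.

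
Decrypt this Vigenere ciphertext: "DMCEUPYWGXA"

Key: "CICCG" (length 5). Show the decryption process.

Step 1: Key 'CICCG' has length 5. Extended key: CICCGCICCGC
Step 2: Decrypt each position:
  D(3) - C(2) = 1 = B
  M(12) - I(8) = 4 = E
  C(2) - C(2) = 0 = A
  E(4) - C(2) = 2 = C
  U(20) - G(6) = 14 = O
  P(15) - C(2) = 13 = N
  Y(24) - I(8) = 16 = Q
  W(22) - C(2) = 20 = U
  G(6) - C(2) = 4 = E
  X(23) - G(6) = 17 = R
  A(0) - C(2) = 24 = Y
Plaintext: BEACONQUERY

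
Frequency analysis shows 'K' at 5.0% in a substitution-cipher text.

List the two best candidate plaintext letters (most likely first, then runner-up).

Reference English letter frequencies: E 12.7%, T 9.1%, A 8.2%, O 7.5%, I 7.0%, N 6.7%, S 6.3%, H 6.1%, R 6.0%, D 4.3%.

Step 1: Observed frequency of 'K' is 5.0%.
Step 2: Compute distances to each reference frequency and sort:
  D (4.3%): difference = 0.7% <-- BEST
  R (6.0%): difference = 1.0% <-- RUNNER-UP
  H (6.1%): difference = 1.1%
  S (6.3%): difference = 1.3%
  N (6.7%): difference = 1.7%
Step 3: Most likely is 'D' (4.3%, diff 0.7%); second most likely is 'R' (6.0%, diff 1.0%).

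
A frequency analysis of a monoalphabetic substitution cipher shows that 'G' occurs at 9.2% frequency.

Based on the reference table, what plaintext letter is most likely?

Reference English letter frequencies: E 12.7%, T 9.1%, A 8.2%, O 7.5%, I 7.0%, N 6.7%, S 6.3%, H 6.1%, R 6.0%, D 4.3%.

Step 1: The observed frequency is 9.2%.
Step 2: Compare with English frequencies:
  E: 12.7% (difference: 3.5%)
  T: 9.1% (difference: 0.1%) <-- closest
  A: 8.2% (difference: 1.0%)
  O: 7.5% (difference: 1.7%)
  I: 7.0% (difference: 2.2%)
  N: 6.7% (difference: 2.5%)
  S: 6.3% (difference: 2.9%)
  H: 6.1% (difference: 3.1%)
  R: 6.0% (difference: 3.2%)
  D: 4.3% (difference: 4.9%)
Step 3: 'G' most likely represents 'T' (frequency 9.1%).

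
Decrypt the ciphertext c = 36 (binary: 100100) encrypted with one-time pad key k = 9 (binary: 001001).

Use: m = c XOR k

Step 1: XOR ciphertext with key:
  Ciphertext: 100100
  Key:        001001
  XOR:        101101
Step 2: Plaintext = 101101 = 45 in decimal.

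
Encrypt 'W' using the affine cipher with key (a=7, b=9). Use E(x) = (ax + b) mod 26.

Step 1: Convert 'W' to number: x = 22.
Step 2: E(22) = (7 * 22 + 9) mod 26 = 163 mod 26 = 7.
Step 3: Convert 7 back to letter: H.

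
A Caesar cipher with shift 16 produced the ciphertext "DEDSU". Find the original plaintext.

Step 1: Reverse the shift by subtracting 16 from each letter position.
  D (position 3) -> position (3-16) mod 26 = 13 -> N
  E (position 4) -> position (4-16) mod 26 = 14 -> O
  D (position 3) -> position (3-16) mod 26 = 13 -> N
  S (position 18) -> position (18-16) mod 26 = 2 -> C
  U (position 20) -> position (20-16) mod 26 = 4 -> E
Decrypted message: NONCE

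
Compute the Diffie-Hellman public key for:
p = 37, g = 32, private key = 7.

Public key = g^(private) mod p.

Step 1: A = g^a mod p = 32^7 mod 37.
  32^1 mod 37 = 32
  32^2 mod 37 = (32 * 32) mod 37 = 25
  32^3 mod 37 = (25 * 32) mod 37 = 23
  32^4 mod 37 = (23 * 32) mod 37 = 33
  32^5 mod 37 = (33 * 32) mod 37 = 20
  32^6 mod 37 = (20 * 32) mod 37 = 11
  32^7 mod 37 = (11 * 32) mod 37 = 19
Result: A = 19.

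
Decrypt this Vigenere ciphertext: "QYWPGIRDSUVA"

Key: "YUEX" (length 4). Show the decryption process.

Step 1: Key 'YUEX' has length 4. Extended key: YUEXYUEXYUEX
Step 2: Decrypt each position:
  Q(16) - Y(24) = 18 = S
  Y(24) - U(20) = 4 = E
  W(22) - E(4) = 18 = S
  P(15) - X(23) = 18 = S
  G(6) - Y(24) = 8 = I
  I(8) - U(20) = 14 = O
  R(17) - E(4) = 13 = N
  D(3) - X(23) = 6 = G
  S(18) - Y(24) = 20 = U
  U(20) - U(20) = 0 = A
  V(21) - E(4) = 17 = R
  A(0) - X(23) = 3 = D
Plaintext: SESSIONGUARD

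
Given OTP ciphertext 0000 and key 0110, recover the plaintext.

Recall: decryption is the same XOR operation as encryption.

Step 1: XOR ciphertext with key:
  Ciphertext: 0000
  Key:        0110
  XOR:        0110
Step 2: Plaintext = 0110 = 6 in decimal.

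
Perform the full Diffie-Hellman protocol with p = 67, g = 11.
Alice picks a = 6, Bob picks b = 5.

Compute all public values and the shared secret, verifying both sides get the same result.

Step 1: A = g^a mod p = 11^6 mod 67 = 14.
Step 2: B = g^b mod p = 11^5 mod 67 = 50.
Step 3: Alice computes s = B^a mod p = 50^6 mod 67 = 15.
Step 4: Bob computes s = A^b mod p = 14^5 mod 67 = 15.
Both sides agree: shared secret = 15.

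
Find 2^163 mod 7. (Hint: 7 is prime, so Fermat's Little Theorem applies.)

Step 1: Since 7 is prime, by Fermat's Little Theorem: 2^6 = 1 (mod 7).
Step 2: Reduce exponent: 163 mod 6 = 1.
Step 3: So 2^163 = 2^1 (mod 7).
Step 4: 2^1 mod 7 = 2.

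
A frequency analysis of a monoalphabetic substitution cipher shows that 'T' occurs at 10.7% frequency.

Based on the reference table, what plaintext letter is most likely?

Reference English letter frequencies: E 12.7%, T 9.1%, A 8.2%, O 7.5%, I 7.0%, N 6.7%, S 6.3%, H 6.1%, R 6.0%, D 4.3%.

Step 1: The observed frequency is 10.7%.
Step 2: Compare with English frequencies:
  E: 12.7% (difference: 2.0%)
  T: 9.1% (difference: 1.6%) <-- closest
  A: 8.2% (difference: 2.5%)
  O: 7.5% (difference: 3.2%)
  I: 7.0% (difference: 3.7%)
  N: 6.7% (difference: 4.0%)
  S: 6.3% (difference: 4.4%)
  H: 6.1% (difference: 4.6%)
  R: 6.0% (difference: 4.7%)
  D: 4.3% (difference: 6.4%)
Step 3: 'T' most likely represents 'T' (frequency 9.1%).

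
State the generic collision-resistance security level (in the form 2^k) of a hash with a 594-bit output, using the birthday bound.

Step 1: The birthday paradox gives collision probability ~50% after sqrt(2^n) = 2^(n/2) hashes.
Step 2: For 594-bit output: 2^(594/2) = 2^297.
Step 3: Approximately 2^297 hash computations needed.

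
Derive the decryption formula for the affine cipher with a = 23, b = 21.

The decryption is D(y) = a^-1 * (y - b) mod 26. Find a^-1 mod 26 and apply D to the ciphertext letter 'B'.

Step 1: Find a^-1, the modular inverse of 23 mod 26.
Step 2: We need 23 * a^-1 = 1 (mod 26).
Step 3: 23 * 17 = 391 = 15 * 26 + 1, so a^-1 = 17.
Step 4: D(y) = 17(y - 21) mod 26.
Step 5: Apply to 'B' (y = 1): D(1) = 17 * (1 - 21) mod 26 = 17 * -20 mod 26 = 24 -> 'Y'.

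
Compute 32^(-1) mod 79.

Step 1: We need x such that 32 * x = 1 (mod 79).
Step 2: Using the extended Euclidean algorithm or trial:
  32 * 42 = 1344 = 17 * 79 + 1.
Step 3: Since 1344 mod 79 = 1, the inverse is x = 42.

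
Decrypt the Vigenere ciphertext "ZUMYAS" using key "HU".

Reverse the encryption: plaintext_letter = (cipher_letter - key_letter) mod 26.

Step 1: Extend key: HUHUHU
Step 2: Decrypt each letter (c - k) mod 26:
  Z(25) - H(7) = (25-7) mod 26 = 18 = S
  U(20) - U(20) = (20-20) mod 26 = 0 = A
  M(12) - H(7) = (12-7) mod 26 = 5 = F
  Y(24) - U(20) = (24-20) mod 26 = 4 = E
  A(0) - H(7) = (0-7) mod 26 = 19 = T
  S(18) - U(20) = (18-20) mod 26 = 24 = Y
Plaintext: SAFETY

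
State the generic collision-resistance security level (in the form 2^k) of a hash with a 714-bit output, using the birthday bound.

Step 1: The birthday paradox gives collision probability ~50% after sqrt(2^n) = 2^(n/2) hashes.
Step 2: For 714-bit output: 2^(714/2) = 2^357.
Step 3: Approximately 2^357 hash computations needed.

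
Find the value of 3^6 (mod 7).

Step 1: Compute 3^6 mod 7 step by step, reducing modulo 7 at each step.
  3^1 mod 7 = 3
  3^2 mod 7 = (3 * 3) mod 7 = 2
  3^3 mod 7 = (2 * 3) mod 7 = 6
  3^4 mod 7 = (6 * 3) mod 7 = 4
  3^5 mod 7 = (4 * 3) mod 7 = 5
  3^6 mod 7 = (5 * 3) mod 7 = 1
Step 2: Result = 1.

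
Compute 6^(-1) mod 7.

Step 1: We need x such that 6 * x = 1 (mod 7).
Step 2: Using the extended Euclidean algorithm or trial:
  6 * 6 = 36 = 5 * 7 + 1.
Step 3: Since 36 mod 7 = 1, the inverse is x = 6.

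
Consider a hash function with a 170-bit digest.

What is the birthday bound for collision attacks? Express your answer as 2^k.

Step 1: The birthday paradox gives collision probability ~50% after sqrt(2^n) = 2^(n/2) hashes.
Step 2: For 170-bit output: 2^(170/2) = 2^85.
Step 3: Approximately 2^85 hash computations needed.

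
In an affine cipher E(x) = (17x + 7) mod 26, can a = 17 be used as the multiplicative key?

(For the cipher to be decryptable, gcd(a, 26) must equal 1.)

Step 1: Compute gcd(17, 26).
Step 2: gcd(17, 26) = 1.
Since gcd = 1, 17 is coprime with 26, so it is a valid key.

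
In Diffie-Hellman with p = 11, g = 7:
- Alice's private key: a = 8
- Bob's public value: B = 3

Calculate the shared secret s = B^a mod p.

Step 1: s = B^a mod p = 3^8 mod 11.
  3^1 mod 11 = 3
  3^2 mod 11 = (3 * 3) mod 11 = 9
  3^3 mod 11 = (9 * 3) mod 11 = 5
  3^4 mod 11 = (5 * 3) mod 11 = 4
  3^5 mod 11 = (4 * 3) mod 11 = 1
  3^6 mod 11 = (1 * 3) mod 11 = 3
  3^7 mod 11 = (3 * 3) mod 11 = 9
  3^8 mod 11 = (9 * 3) mod 11 = 5
Result: shared secret = 5.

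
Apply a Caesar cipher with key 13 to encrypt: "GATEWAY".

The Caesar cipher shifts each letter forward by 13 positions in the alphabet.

Step 1: For each letter, shift forward by 13 positions (mod 26).
  G (position 6) -> position (6+13) mod 26 = 19 -> T
  A (position 0) -> position (0+13) mod 26 = 13 -> N
  T (position 19) -> position (19+13) mod 26 = 6 -> G
  E (position 4) -> position (4+13) mod 26 = 17 -> R
  W (position 22) -> position (22+13) mod 26 = 9 -> J
  A (position 0) -> position (0+13) mod 26 = 13 -> N
  Y (position 24) -> position (24+13) mod 26 = 11 -> L
Result: TNGRJNL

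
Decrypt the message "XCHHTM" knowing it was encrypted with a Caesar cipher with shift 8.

Step 1: Reverse the shift by subtracting 8 from each letter position.
  X (position 23) -> position (23-8) mod 26 = 15 -> P
  C (position 2) -> position (2-8) mod 26 = 20 -> U
  H (position 7) -> position (7-8) mod 26 = 25 -> Z
  H (position 7) -> position (7-8) mod 26 = 25 -> Z
  T (position 19) -> position (19-8) mod 26 = 11 -> L
  M (position 12) -> position (12-8) mod 26 = 4 -> E
Decrypted message: PUZZLE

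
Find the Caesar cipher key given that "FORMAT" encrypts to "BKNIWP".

Step 1: Compare first letters: F (position 5) -> B (position 1).
Step 2: Shift = (1 - 5) mod 26 = 22.
The shift value is 22.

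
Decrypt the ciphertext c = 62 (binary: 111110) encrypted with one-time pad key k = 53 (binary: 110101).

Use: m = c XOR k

Step 1: XOR ciphertext with key:
  Ciphertext: 111110
  Key:        110101
  XOR:        001011
Step 2: Plaintext = 001011 = 11 in decimal.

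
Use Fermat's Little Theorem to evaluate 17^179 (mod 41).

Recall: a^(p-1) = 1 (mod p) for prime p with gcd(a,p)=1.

Step 1: Since 41 is prime, by Fermat's Little Theorem: 17^40 = 1 (mod 41).
Step 2: Reduce exponent: 179 mod 40 = 19.
Step 3: So 17^179 = 17^19 (mod 41).
Step 4: 17^19 mod 41 = 12.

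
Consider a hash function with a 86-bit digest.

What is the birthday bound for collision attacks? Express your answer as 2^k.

Step 1: The birthday paradox gives collision probability ~50% after sqrt(2^n) = 2^(n/2) hashes.
Step 2: For 86-bit output: 2^(86/2) = 2^43.
Step 3: Approximately 2^43 hash computations needed.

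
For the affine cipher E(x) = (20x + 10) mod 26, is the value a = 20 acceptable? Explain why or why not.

Step 1: Compute gcd(20, 26).
Step 2: gcd(20, 26) = 2.
Since gcd = 2 != 1, 20 shares a common factor with 26, so it cannot be used.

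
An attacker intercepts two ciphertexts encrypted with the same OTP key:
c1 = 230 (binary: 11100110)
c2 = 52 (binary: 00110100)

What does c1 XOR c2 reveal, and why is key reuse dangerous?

Step 1: c1 XOR c2 = (m1 XOR k) XOR (m2 XOR k).
Step 2: By XOR associativity/commutativity: = m1 XOR m2 XOR k XOR k = m1 XOR m2.
Step 3: 11100110 XOR 00110100 = 11010010 = 210.
Step 4: The key cancels out! An attacker learns m1 XOR m2 = 210, revealing the relationship between plaintexts.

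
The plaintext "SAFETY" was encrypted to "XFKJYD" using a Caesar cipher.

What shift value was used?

Step 1: Compare first letters: S (position 18) -> X (position 23).
Step 2: Shift = (23 - 18) mod 26 = 5.
The shift value is 5.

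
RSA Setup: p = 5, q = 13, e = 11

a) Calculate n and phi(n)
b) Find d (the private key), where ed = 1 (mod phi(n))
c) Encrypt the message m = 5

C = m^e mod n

Step 1: n = 5 * 13 = 65.
Step 2: phi(n) = (5-1)(13-1) = 4 * 12 = 48.
Step 3: Find d = 11^(-1) mod 48 = 35.
  Verify: 11 * 35 = 385 = 1 (mod 48).
Step 4: C = 5^11 mod 65 = 60.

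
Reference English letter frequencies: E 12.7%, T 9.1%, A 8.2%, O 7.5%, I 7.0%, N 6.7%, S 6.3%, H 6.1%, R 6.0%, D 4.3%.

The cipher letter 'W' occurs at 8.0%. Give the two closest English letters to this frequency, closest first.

Step 1: Observed frequency of 'W' is 8.0%.
Step 2: Compute distances to each reference frequency and sort:
  A (8.2%): difference = 0.2% <-- BEST
  O (7.5%): difference = 0.5% <-- RUNNER-UP
  I (7.0%): difference = 1.0%
  T (9.1%): difference = 1.1%
  N (6.7%): difference = 1.3%
Step 3: Most likely is 'A' (8.2%, diff 0.2%); second most likely is 'O' (7.5%, diff 0.5%).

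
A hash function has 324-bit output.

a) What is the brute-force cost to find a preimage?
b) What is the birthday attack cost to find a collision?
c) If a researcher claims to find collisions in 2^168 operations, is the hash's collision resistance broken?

Step 1: Preimage resistance requires brute-force of 2^324 operations.
Step 2: Collision resistance (birthday bound) = 2^(324/2) = 2^162.
Step 3: The claimed attack costs 2^168 operations.
Step 4: Since 2^168 >= 2^162, the claimed attack is no faster than the generic birthday attack, so this does not break collision resistance.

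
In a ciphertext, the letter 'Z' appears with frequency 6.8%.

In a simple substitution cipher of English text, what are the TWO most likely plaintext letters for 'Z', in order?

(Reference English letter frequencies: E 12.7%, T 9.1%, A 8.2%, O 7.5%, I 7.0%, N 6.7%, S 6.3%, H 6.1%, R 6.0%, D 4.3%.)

Step 1: Observed frequency of 'Z' is 6.8%.
Step 2: Compute distances to each reference frequency and sort:
  N (6.7%): difference = 0.1% <-- BEST
  I (7.0%): difference = 0.2% <-- RUNNER-UP
  S (6.3%): difference = 0.5%
  O (7.5%): difference = 0.7%
  H (6.1%): difference = 0.7%
Step 3: Most likely is 'N' (6.7%, diff 0.1%); second most likely is 'I' (7.0%, diff 0.2%).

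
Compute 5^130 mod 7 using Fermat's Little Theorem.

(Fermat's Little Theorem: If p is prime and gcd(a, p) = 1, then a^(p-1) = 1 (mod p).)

Step 1: Since 7 is prime, by Fermat's Little Theorem: 5^6 = 1 (mod 7).
Step 2: Reduce exponent: 130 mod 6 = 4.
Step 3: So 5^130 = 5^4 (mod 7).
Step 4: 5^4 mod 7 = 2.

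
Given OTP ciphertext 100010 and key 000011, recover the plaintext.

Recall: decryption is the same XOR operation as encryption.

Step 1: XOR ciphertext with key:
  Ciphertext: 100010
  Key:        000011
  XOR:        100001
Step 2: Plaintext = 100001 = 33 in decimal.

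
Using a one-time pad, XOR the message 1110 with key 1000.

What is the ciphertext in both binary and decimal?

Step 1: Write out the XOR operation bit by bit:
  Message: 1110
  Key:     1000
  XOR:     0110
Step 2: Convert to decimal: 0110 = 6.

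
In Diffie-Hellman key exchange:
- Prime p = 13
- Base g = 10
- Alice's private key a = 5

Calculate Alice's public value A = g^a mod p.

Step 1: A = g^a mod p = 10^5 mod 13.
  10^1 mod 13 = 10
  10^2 mod 13 = (10 * 10) mod 13 = 9
  10^3 mod 13 = (9 * 10) mod 13 = 12
  10^4 mod 13 = (12 * 10) mod 13 = 3
  10^5 mod 13 = (3 * 10) mod 13 = 4
Result: A = 4.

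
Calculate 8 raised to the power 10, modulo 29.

Step 1: Compute 8^10 mod 29 step by step, reducing modulo 29 at each step.
  8^1 mod 29 = 8
  8^2 mod 29 = (8 * 8) mod 29 = 6
  8^3 mod 29 = (6 * 8) mod 29 = 19
  8^4 mod 29 = (19 * 8) mod 29 = 7
  8^5 mod 29 = (7 * 8) mod 29 = 27
  8^6 mod 29 = (27 * 8) mod 29 = 13
  8^7 mod 29 = (13 * 8) mod 29 = 17
  8^8 mod 29 = (17 * 8) mod 29 = 20
  8^9 mod 29 = (20 * 8) mod 29 = 15
  8^10 mod 29 = (15 * 8) mod 29 = 4
Step 2: Result = 4.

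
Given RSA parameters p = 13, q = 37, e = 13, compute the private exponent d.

Step 1: n = 13 * 37 = 481.
Step 2: phi(n) = 12 * 36 = 432.
Step 3: Find d such that 13 * d = 1 (mod 432).
Step 4: d = 13^(-1) mod 432 = 133.
Verification: 13 * 133 = 1729 = 4 * 432 + 1.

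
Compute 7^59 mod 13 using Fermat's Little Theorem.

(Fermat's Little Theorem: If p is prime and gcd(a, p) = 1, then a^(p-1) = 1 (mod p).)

Step 1: Since 13 is prime, by Fermat's Little Theorem: 7^12 = 1 (mod 13).
Step 2: Reduce exponent: 59 mod 12 = 11.
Step 3: So 7^59 = 7^11 (mod 13).
Step 4: 7^11 mod 13 = 2.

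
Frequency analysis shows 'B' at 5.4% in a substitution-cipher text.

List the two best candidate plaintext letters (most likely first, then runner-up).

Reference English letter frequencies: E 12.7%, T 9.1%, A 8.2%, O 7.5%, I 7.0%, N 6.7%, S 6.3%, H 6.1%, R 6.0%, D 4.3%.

Step 1: Observed frequency of 'B' is 5.4%.
Step 2: Compute distances to each reference frequency and sort:
  R (6.0%): difference = 0.6% <-- BEST
  H (6.1%): difference = 0.7% <-- RUNNER-UP
  S (6.3%): difference = 0.9%
  D (4.3%): difference = 1.1%
  N (6.7%): difference = 1.3%
Step 3: Most likely is 'R' (6.0%, diff 0.6%); second most likely is 'H' (6.1%, diff 0.7%).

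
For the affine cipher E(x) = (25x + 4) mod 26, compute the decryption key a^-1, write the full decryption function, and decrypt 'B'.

Step 1: Find a^-1, the modular inverse of 25 mod 26.
Step 2: We need 25 * a^-1 = 1 (mod 26).
Step 3: 25 * 25 = 625 = 24 * 26 + 1, so a^-1 = 25.
Step 4: D(y) = 25(y - 4) mod 26.
Step 5: Apply to 'B' (y = 1): D(1) = 25 * (1 - 4) mod 26 = 25 * -3 mod 26 = 3 -> 'D'.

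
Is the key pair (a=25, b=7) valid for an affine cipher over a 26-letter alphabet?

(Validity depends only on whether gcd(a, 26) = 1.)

Step 1: Compute gcd(25, 26).
Step 2: gcd(25, 26) = 1.
Since gcd = 1, 25 is coprime with 26, so it is a valid key.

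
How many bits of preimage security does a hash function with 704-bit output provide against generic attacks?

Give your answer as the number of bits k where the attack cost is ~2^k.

Step 1: The hash has a 704-bit output.
Step 2: Preimage resistance means: given a digest h(x), it should be infeasible to find any input that hashes to it.
With a 704-bit output there are 2^704 possible digests, so a generic brute-force preimage search costs about 2^704 evaluations.
Step 3: Security level = 704 bits.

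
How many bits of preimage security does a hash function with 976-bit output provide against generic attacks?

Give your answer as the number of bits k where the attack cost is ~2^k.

Step 1: The hash has a 976-bit output.
Step 2: Preimage resistance means: given a digest h(x), it should be infeasible to find any input that hashes to it.
With a 976-bit output there are 2^976 possible digests, so a generic brute-force preimage search costs about 2^976 evaluations.
Step 3: Security level = 976 bits.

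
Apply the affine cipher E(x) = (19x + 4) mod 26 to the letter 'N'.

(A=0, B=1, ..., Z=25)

Step 1: Convert 'N' to number: x = 13.
Step 2: E(13) = (19 * 13 + 4) mod 26 = 251 mod 26 = 17.
Step 3: Convert 17 back to letter: R.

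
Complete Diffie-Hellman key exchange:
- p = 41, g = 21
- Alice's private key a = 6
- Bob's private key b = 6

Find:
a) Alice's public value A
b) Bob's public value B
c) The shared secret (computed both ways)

Step 1: A = g^a mod p = 21^6 mod 41 = 25.
Step 2: B = g^b mod p = 21^6 mod 41 = 25.
Step 3: Alice computes s = B^a mod p = 25^6 mod 41 = 16.
Step 4: Bob computes s = A^b mod p = 25^6 mod 41 = 16.
Both sides agree: shared secret = 16.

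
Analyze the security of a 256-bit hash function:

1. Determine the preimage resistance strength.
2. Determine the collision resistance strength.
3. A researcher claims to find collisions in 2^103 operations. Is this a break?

Step 1: Preimage resistance requires brute-force of 2^256 operations.
Step 2: Collision resistance (birthday bound) = 2^(256/2) = 2^128.
Step 3: The claimed attack costs 2^103 operations.
Step 4: Since 2^103 < 2^128, the claimed attack beats the generic birthday bound, so collision resistance is broken.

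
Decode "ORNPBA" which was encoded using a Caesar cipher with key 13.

Step 1: Reverse the shift by subtracting 13 from each letter position.
  O (position 14) -> position (14-13) mod 26 = 1 -> B
  R (position 17) -> position (17-13) mod 26 = 4 -> E
  N (position 13) -> position (13-13) mod 26 = 0 -> A
  P (position 15) -> position (15-13) mod 26 = 2 -> C
  B (position 1) -> position (1-13) mod 26 = 14 -> O
  A (position 0) -> position (0-13) mod 26 = 13 -> N
Decrypted message: BEACON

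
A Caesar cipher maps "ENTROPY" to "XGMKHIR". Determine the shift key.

Step 1: Compare first letters: E (position 4) -> X (position 23).
Step 2: Shift = (23 - 4) mod 26 = 19.
The shift value is 19.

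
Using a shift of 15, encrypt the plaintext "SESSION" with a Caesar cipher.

Step 1: For each letter, shift forward by 15 positions (mod 26).
  S (position 18) -> position (18+15) mod 26 = 7 -> H
  E (position 4) -> position (4+15) mod 26 = 19 -> T
  S (position 18) -> position (18+15) mod 26 = 7 -> H
  S (position 18) -> position (18+15) mod 26 = 7 -> H
  I (position 8) -> position (8+15) mod 26 = 23 -> X
  O (position 14) -> position (14+15) mod 26 = 3 -> D
  N (position 13) -> position (13+15) mod 26 = 2 -> C
Result: HTHHXDC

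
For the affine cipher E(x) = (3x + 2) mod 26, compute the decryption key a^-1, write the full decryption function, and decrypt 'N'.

Step 1: Find a^-1, the modular inverse of 3 mod 26.
Step 2: We need 3 * a^-1 = 1 (mod 26).
Step 3: 3 * 9 = 27 = 1 * 26 + 1, so a^-1 = 9.
Step 4: D(y) = 9(y - 2) mod 26.
Step 5: Apply to 'N' (y = 13): D(13) = 9 * (13 - 2) mod 26 = 9 * 11 mod 26 = 21 -> 'V'.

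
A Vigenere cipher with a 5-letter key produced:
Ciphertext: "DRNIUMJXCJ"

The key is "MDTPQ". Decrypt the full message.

Step 1: Key 'MDTPQ' has length 5. Extended key: MDTPQMDTPQ
Step 2: Decrypt each position:
  D(3) - M(12) = 17 = R
  R(17) - D(3) = 14 = O
  N(13) - T(19) = 20 = U
  I(8) - P(15) = 19 = T
  U(20) - Q(16) = 4 = E
  M(12) - M(12) = 0 = A
  J(9) - D(3) = 6 = G
  X(23) - T(19) = 4 = E
  C(2) - P(15) = 13 = N
  J(9) - Q(16) = 19 = T
Plaintext: ROUTEAGENT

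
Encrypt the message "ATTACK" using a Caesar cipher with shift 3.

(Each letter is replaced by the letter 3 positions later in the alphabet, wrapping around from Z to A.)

Step 1: For each letter, shift forward by 3 positions (mod 26).
  A (position 0) -> position (0+3) mod 26 = 3 -> D
  T (position 19) -> position (19+3) mod 26 = 22 -> W
  T (position 19) -> position (19+3) mod 26 = 22 -> W
  A (position 0) -> position (0+3) mod 26 = 3 -> D
  C (position 2) -> position (2+3) mod 26 = 5 -> F
  K (position 10) -> position (10+3) mod 26 = 13 -> N
Result: DWWDFN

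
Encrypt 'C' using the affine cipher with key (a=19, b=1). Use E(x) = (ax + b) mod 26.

Step 1: Convert 'C' to number: x = 2.
Step 2: E(2) = (19 * 2 + 1) mod 26 = 39 mod 26 = 13.
Step 3: Convert 13 back to letter: N.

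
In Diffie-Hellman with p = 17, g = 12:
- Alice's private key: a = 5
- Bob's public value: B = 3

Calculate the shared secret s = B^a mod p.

Step 1: s = B^a mod p = 3^5 mod 17.
  3^1 mod 17 = 3
  3^2 mod 17 = (3 * 3) mod 17 = 9
  3^3 mod 17 = (9 * 3) mod 17 = 10
  3^4 mod 17 = (10 * 3) mod 17 = 13
  3^5 mod 17 = (13 * 3) mod 17 = 5
Result: shared secret = 5.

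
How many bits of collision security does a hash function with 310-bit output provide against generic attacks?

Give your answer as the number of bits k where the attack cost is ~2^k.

Step 1: The hash has a 310-bit output.
Step 2: Collision resistance means it should be infeasible to find any x != y with h(x) = h(y).
By the birthday bound, a generic collision search succeeds after about sqrt(2^310) = 2^(310/2) = 2^155 evaluations.
Step 3: Security level = 155 bits.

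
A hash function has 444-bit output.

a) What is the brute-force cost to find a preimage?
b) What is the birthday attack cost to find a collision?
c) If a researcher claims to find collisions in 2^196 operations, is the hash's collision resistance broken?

Step 1: Preimage resistance requires brute-force of 2^444 operations.
Step 2: Collision resistance (birthday bound) = 2^(444/2) = 2^222.
Step 3: The claimed attack costs 2^196 operations.
Step 4: Since 2^196 < 2^222, the claimed attack beats the generic birthday bound, so collision resistance is broken.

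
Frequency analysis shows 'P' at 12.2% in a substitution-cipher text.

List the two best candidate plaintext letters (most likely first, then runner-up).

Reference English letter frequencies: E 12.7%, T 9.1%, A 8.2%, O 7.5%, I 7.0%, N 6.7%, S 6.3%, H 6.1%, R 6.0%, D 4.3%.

Step 1: Observed frequency of 'P' is 12.2%.
Step 2: Compute distances to each reference frequency and sort:
  E (12.7%): difference = 0.5% <-- BEST
  T (9.1%): difference = 3.1% <-- RUNNER-UP
  A (8.2%): difference = 4.0%
  O (7.5%): difference = 4.7%
  I (7.0%): difference = 5.2%
Step 3: Most likely is 'E' (12.7%, diff 0.5%); second most likely is 'T' (9.1%, diff 3.1%).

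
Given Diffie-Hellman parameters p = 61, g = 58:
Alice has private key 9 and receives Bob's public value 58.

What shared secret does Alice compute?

Step 1: s = B^a mod p = 58^9 mod 61.
  58^1 mod 61 = 58
  58^2 mod 61 = (58 * 58) mod 61 = 9
  58^3 mod 61 = (9 * 58) mod 61 = 34
  58^4 mod 61 = (34 * 58) mod 61 = 20
  58^5 mod 61 = (20 * 58) mod 61 = 1
  58^6 mod 61 = (1 * 58) mod 61 = 58
  58^7 mod 61 = (58 * 58) mod 61 = 9
  58^8 mod 61 = (9 * 58) mod 61 = 34
  58^9 mod 61 = (34 * 58) mod 61 = 20
Result: shared secret = 20.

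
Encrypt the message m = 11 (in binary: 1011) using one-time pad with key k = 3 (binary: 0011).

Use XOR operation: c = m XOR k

Step 1: Write out the XOR operation bit by bit:
  Message: 1011
  Key:     0011
  XOR:     1000
Step 2: Convert to decimal: 1000 = 8.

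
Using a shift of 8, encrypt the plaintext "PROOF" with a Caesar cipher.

Step 1: For each letter, shift forward by 8 positions (mod 26).
  P (position 15) -> position (15+8) mod 26 = 23 -> X
  R (position 17) -> position (17+8) mod 26 = 25 -> Z
  O (position 14) -> position (14+8) mod 26 = 22 -> W
  O (position 14) -> position (14+8) mod 26 = 22 -> W
  F (position 5) -> position (5+8) mod 26 = 13 -> N
Result: XZWWN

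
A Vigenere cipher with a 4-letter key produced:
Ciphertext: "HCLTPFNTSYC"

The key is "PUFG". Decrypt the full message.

Step 1: Key 'PUFG' has length 4. Extended key: PUFGPUFGPUF
Step 2: Decrypt each position:
  H(7) - P(15) = 18 = S
  C(2) - U(20) = 8 = I
  L(11) - F(5) = 6 = G
  T(19) - G(6) = 13 = N
  P(15) - P(15) = 0 = A
  F(5) - U(20) = 11 = L
  N(13) - F(5) = 8 = I
  T(19) - G(6) = 13 = N
  S(18) - P(15) = 3 = D
  Y(24) - U(20) = 4 = E
  C(2) - F(5) = 23 = X
Plaintext: SIGNALINDEX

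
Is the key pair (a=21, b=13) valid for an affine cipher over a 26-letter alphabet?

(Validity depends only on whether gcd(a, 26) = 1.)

Step 1: Compute gcd(21, 26).
Step 2: gcd(21, 26) = 1.
Since gcd = 1, 21 is coprime with 26, so it is a valid key.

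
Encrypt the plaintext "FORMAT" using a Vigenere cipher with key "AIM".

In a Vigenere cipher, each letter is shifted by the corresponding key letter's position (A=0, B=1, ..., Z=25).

Step 1: Repeat key to match plaintext length:
  Plaintext: FORMAT
  Key:       AIMAIM
Step 2: Encrypt each letter:
  F(5) + A(0) = (5+0) mod 26 = 5 = F
  O(14) + I(8) = (14+8) mod 26 = 22 = W
  R(17) + M(12) = (17+12) mod 26 = 3 = D
  M(12) + A(0) = (12+0) mod 26 = 12 = M
  A(0) + I(8) = (0+8) mod 26 = 8 = I
  T(19) + M(12) = (19+12) mod 26 = 5 = F
Ciphertext: FWDMIF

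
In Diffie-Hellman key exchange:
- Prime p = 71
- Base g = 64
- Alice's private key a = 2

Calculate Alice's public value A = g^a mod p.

Step 1: A = g^a mod p = 64^2 mod 71.
  64^1 mod 71 = 64
  64^2 mod 71 = (64 * 64) mod 71 = 49
Result: A = 49.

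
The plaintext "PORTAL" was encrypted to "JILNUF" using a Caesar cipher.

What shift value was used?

Step 1: Compare first letters: P (position 15) -> J (position 9).
Step 2: Shift = (9 - 15) mod 26 = 20.
The shift value is 20.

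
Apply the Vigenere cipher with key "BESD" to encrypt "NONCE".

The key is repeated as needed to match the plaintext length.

Step 1: Repeat key to match plaintext length:
  Plaintext: NONCE
  Key:       BESDB
Step 2: Encrypt each letter:
  N(13) + B(1) = (13+1) mod 26 = 14 = O
  O(14) + E(4) = (14+4) mod 26 = 18 = S
  N(13) + S(18) = (13+18) mod 26 = 5 = F
  C(2) + D(3) = (2+3) mod 26 = 5 = F
  E(4) + B(1) = (4+1) mod 26 = 5 = F
Ciphertext: OSFFF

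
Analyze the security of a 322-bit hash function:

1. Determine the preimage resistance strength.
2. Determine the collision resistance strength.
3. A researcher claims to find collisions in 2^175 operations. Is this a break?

Step 1: Preimage resistance requires brute-force of 2^322 operations.
Step 2: Collision resistance (birthday bound) = 2^(322/2) = 2^161.
Step 3: The claimed attack costs 2^175 operations.
Step 4: Since 2^175 >= 2^161, the claimed attack is no faster than the generic birthday attack, so this does not break collision resistance.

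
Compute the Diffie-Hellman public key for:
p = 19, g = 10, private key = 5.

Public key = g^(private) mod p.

Step 1: A = g^a mod p = 10^5 mod 19.
  10^1 mod 19 = 10
  10^2 mod 19 = (10 * 10) mod 19 = 5
  10^3 mod 19 = (5 * 10) mod 19 = 12
  10^4 mod 19 = (12 * 10) mod 19 = 6
  10^5 mod 19 = (6 * 10) mod 19 = 3
Result: A = 3.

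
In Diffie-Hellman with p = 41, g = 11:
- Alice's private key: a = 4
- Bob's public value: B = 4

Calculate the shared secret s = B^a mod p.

Step 1: s = B^a mod p = 4^4 mod 41.
  4^1 mod 41 = 4
  4^2 mod 41 = (4 * 4) mod 41 = 16
  4^3 mod 41 = (16 * 4) mod 41 = 23
  4^4 mod 41 = (23 * 4) mod 41 = 10
Result: shared secret = 10.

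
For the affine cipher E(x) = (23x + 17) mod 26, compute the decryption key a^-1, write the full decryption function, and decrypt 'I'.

Step 1: Find a^-1, the modular inverse of 23 mod 26.
Step 2: We need 23 * a^-1 = 1 (mod 26).
Step 3: 23 * 17 = 391 = 15 * 26 + 1, so a^-1 = 17.
Step 4: D(y) = 17(y - 17) mod 26.
Step 5: Apply to 'I' (y = 8): D(8) = 17 * (8 - 17) mod 26 = 17 * -9 mod 26 = 3 -> 'D'.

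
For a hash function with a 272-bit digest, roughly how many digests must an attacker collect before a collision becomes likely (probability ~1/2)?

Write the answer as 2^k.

Step 1: The birthday paradox gives collision probability ~50% after sqrt(2^n) = 2^(n/2) hashes.
Step 2: For 272-bit output: 2^(272/2) = 2^136.
Step 3: Approximately 2^136 hash computations needed.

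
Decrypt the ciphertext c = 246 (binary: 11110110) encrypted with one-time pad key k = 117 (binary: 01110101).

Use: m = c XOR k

Step 1: XOR ciphertext with key:
  Ciphertext: 11110110
  Key:        01110101
  XOR:        10000011
Step 2: Plaintext = 10000011 = 131 in decimal.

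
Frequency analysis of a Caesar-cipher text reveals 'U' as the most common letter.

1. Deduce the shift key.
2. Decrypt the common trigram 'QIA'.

Step 1: In English, 'E' is the most frequent letter (12.7%).
Step 2: The most frequent ciphertext letter is 'U' (position 20).
Step 3: Shift = (20 - 4) mod 26 = 16.
Step 4: Decrypt 'QIA' by shifting back 16:
  Q -> A
  I -> S
  A -> K
Step 5: 'QIA' decrypts to 'ASK'.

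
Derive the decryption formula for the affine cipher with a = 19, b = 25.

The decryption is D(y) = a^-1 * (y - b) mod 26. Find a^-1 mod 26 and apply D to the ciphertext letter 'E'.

Step 1: Find a^-1, the modular inverse of 19 mod 26.
Step 2: We need 19 * a^-1 = 1 (mod 26).
Step 3: 19 * 11 = 209 = 8 * 26 + 1, so a^-1 = 11.
Step 4: D(y) = 11(y - 25) mod 26.
Step 5: Apply to 'E' (y = 4): D(4) = 11 * (4 - 25) mod 26 = 11 * -21 mod 26 = 3 -> 'D'.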